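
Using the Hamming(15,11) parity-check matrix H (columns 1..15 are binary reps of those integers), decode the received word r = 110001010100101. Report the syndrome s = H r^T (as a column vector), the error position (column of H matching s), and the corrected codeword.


s = (0, 1, 0, 1)^T, error position = 5, corrected codeword c = 110011010100101

Compute s = H r^T mod 2 one row at a time:
  s_1 = 1 + 0 + 1 + 0 + 0 + 1 + 0 + 1 = 4 ≡ 0 (mod 2).
  s_2 = 0 + 0 + 1 + 0 + 0 + 1 + 0 + 1 = 3 ≡ 1 (mod 2).
  s_3 = 1 + 0 + 1 + 0 + 1 + 0 + 0 + 1 = 4 ≡ 0 (mod 2).
  s_4 = 1 + 0 + 0 + 0 + 0 + 0 + 1 + 1 = 3 ≡ 1 (mod 2).
s = (0, 1, 0, 1)^T — this equals column 5 of H (binary 0101), so error is at position 5.
Correct: flip bit 5 of r = 110001010100101 to get c = 110011010100101.


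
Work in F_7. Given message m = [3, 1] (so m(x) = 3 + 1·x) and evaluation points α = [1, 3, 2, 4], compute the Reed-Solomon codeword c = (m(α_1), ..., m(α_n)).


c = [4, 6, 5, 0]

Message polynomial: m(x) = 3 + 1·x (mod 7).
For each evaluation point α_i, compute m(α_i) mod 7:
  α_1 = 1: Horner steps 1 → 4, so m(1) = 4.
  α_2 = 3: Horner steps 1 → 6, so m(3) = 6.
  α_3 = 2: Horner steps 1 → 5, so m(2) = 5.
  α_4 = 4: Horner steps 1 → 0, so m(4) = 0.
Codeword c = [4, 6, 5, 0] ∈ F_7^4.


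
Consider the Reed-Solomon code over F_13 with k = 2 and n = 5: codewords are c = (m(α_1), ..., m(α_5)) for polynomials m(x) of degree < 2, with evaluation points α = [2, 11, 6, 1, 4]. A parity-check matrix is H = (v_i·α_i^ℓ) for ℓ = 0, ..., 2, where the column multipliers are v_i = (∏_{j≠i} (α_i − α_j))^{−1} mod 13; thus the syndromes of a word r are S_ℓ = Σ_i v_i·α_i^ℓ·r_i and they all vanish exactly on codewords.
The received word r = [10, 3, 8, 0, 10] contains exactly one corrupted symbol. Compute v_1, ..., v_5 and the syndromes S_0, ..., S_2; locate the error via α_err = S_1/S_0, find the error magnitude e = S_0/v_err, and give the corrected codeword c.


S = (4, 8, 3), error at position 1, error magnitude e = 11, c = [12, 3, 8, 0, 10].

Step 1: column multipliers v_i = (∏_{j≠i}(α_i − α_j))^{−1} mod 13.
  i = 1 (α = 2): (2−11)(2−6)(2−1)(2−4) = (−9)·(−4)·1·(−2) = −72 ≡ 6, so v_1 = 6^{−1} = 11 (mod 13).
  i = 2 (α = 11): (11−2)(11−6)(11−1)(11−4) = 9·5·10·7 = 3150 ≡ 4, so v_2 = 4^{−1} = 10 (mod 13).
  i = 3 (α = 6): (6−2)(6−11)(6−1)(6−4) = 4·(−5)·5·2 = −200 ≡ 8, so v_3 = 8^{−1} = 5 (mod 13).
  i = 4 (α = 1): (1−2)(1−11)(1−6)(1−4) = (−1)·(−10)·(−5)·(−3) = 150 ≡ 7, so v_4 = 7^{−1} = 2 (mod 13).
  i = 5 (α = 4): (4−2)(4−11)(4−6)(4−1) = 2·(−7)·(−2)·3 = 84 ≡ 6, so v_5 = 6^{−1} = 11 (mod 13).
  v = [11, 10, 5, 2, 11].
Step 2: syndromes of r = [10, 3, 8, 0, 10] (all sums mod 13).
  S_0 = Σ v_i r_i = 11·10 + 10·3 + 5·8 + 2·0 + 11·10 = 290 ≡ 4.
  S_1 = Σ v_i α_i r_i = 11·2·10 + 10·11·3 + 5·6·8 + 2·1·0 + 11·4·10 = 1230 ≡ 8.
  α_i^2 mod 13 = [4, 4, 10, 1, 3].
  S_2 = Σ v_i α_i^2 r_i = 11·4·10 + 10·4·3 + 5·10·8 + 2·1·0 + 11·3·10 = 1290 ≡ 3.
  S = (4, 8, 3) ≠ 0, so r is not a codeword (an error is present).
Step 3: locate the error. For a single error e at position i, S_ℓ = v_i·e·α_i^ℓ, so α_err = S_1/S_0.
  S_0^{−1} = 4^{−1} = 10 (mod 13), so α_err = 8·10 = 80 ≡ 2 = α_1. Error position i = 1.
  Consistency check: S_2/S_1 = 3·5 = 15 ≡ 2 = α_err ✓ (single-error assumption holds).
Step 4: error magnitude e = S_0/v_1 = S_0·∏_{j≠1}(α_1 − α_j) = 4·6 = 24 ≡ 11 (mod 13).
Step 5: correct position 1: c_1 = r_1 − e = 10 − 11 ≡ 12 (mod 13). Hence c = [12, 3, 8, 0, 10].
  Check: interpolating c through the α_i gives m(x) = 1 + 12·x (degree < 2) with m(α_i) = c_i for every i, so c is indeed a codeword.


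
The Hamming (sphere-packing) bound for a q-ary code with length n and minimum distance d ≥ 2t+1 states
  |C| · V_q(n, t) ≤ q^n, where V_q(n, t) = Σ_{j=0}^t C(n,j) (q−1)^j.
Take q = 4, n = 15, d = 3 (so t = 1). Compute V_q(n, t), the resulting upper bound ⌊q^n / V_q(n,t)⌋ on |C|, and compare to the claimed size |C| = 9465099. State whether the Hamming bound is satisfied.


V_q(n, t) = 46, q^n = 1073741824, Hamming bound = 23342213, |C| = 9465099 ≤ bound (satisfied).

Step 1: Compute V_q(n, t) = Σ_{j=0}^1 C(n, j) (q−1)^j.
  j = 0: C(15,0)·(3)^0 = 1·1 = 1.
  j = 1: C(15,1)·(3)^1 = 15·3 = 45.
  V_q(n, t) = 1 + 45 = 46.
Step 2: q^n = 4^15 = 1073741824.
Step 3: Hamming bound ⌊q^n / V_q(n,t)⌋ = ⌊1073741824/46⌋ = 23342213.
Step 4: Compare |C| = 9465099 to 23342213: satisfied.
The claimed |C| lies below the Hamming bound.


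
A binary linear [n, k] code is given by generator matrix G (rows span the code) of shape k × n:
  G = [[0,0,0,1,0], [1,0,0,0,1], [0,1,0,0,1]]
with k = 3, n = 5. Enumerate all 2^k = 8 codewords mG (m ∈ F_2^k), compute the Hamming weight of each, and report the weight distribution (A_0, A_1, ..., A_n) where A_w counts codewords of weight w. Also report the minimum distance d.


Weight distribution: A_0 = 1, A_1 = 1, A_2 = 3, A_3 = 3. Minimum distance d = 1.

Enumerate all 2^3 = 8 messages m ∈ F_2^3.
For each, compute codeword c = mG in F_2^5, then tally its weight.
  m = 000 → c = 00000, weight = 0.
  m = 100 → c = 00010, weight = 1.
  m = 010 → c = 10001, weight = 2.
  m = 110 → c = 10011, weight = 3.
  m = 001 → c = 01001, weight = 2.
  m = 101 → c = 01011, weight = 3.
  m = 011 → c = 11000, weight = 2.
  m = 111 → c = 11010, weight = 3.
Tally weights:
  weight 0: 1 codewords.
  weight 1: 1 codewords.
  weight 2: 3 codewords.
  weight 3: 3 codewords.
Minimum distance d = smallest w > 0 with A_w > 0 = 1.
Sanity: Σ A_w = 8 = 2^3 = 8 ✓.


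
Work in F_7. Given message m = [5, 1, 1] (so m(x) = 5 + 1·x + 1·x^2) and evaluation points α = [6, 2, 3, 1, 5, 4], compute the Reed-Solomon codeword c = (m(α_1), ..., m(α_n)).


c = [5, 4, 3, 0, 0, 4]

Message polynomial: m(x) = 5 + 1·x + 1·x^2 (mod 7).
For each evaluation point α_i, compute m(α_i) mod 7:
  α_1 = 6: Horner steps 1 → 0 → 5, so m(6) = 5.
  α_2 = 2: Horner steps 1 → 3 → 4, so m(2) = 4.
  α_3 = 3: Horner steps 1 → 4 → 3, so m(3) = 3.
  α_4 = 1: Horner steps 1 → 2 → 0, so m(1) = 0.
  α_5 = 5: Horner steps 1 → 6 → 0, so m(5) = 0.
  α_6 = 4: Horner steps 1 → 5 → 4, so m(4) = 4.
Codeword c = [5, 4, 3, 0, 0, 4] ∈ F_7^6.


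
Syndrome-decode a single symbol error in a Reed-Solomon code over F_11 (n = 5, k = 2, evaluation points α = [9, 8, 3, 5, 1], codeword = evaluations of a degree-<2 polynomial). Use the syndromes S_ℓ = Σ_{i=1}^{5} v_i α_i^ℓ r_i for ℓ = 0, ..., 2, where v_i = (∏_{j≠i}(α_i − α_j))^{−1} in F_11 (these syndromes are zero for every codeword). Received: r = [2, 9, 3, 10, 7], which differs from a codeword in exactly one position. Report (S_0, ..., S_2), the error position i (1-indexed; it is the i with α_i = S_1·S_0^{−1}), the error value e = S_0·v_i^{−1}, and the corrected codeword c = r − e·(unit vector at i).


S = (1, 8, 9), error at position 2, error magnitude e = 5, c = [2, 4, 3, 10, 7].

Step 1: column multipliers v_i = (∏_{j≠i}(α_i − α_j))^{−1} mod 11.
  i = 1 (α = 9): (9−8)(9−3)(9−5)(9−1) = 1·6·4·8 = 192 ≡ 5, so v_1 = 5^{−1} = 9 (mod 11).
  i = 2 (α = 8): (8−9)(8−3)(8−5)(8−1) = (−1)·5·3·7 = −105 ≡ 5, so v_2 = 5^{−1} = 9 (mod 11).
  i = 3 (α = 3): (3−9)(3−8)(3−5)(3−1) = (−6)·(−5)·(−2)·2 = −120 ≡ 1, so v_3 = 1^{−1} = 1 (mod 11).
  i = 4 (α = 5): (5−9)(5−8)(5−3)(5−1) = (−4)·(−3)·2·4 = 96 ≡ 8, so v_4 = 8^{−1} = 7 (mod 11).
  i = 5 (α = 1): (1−9)(1−8)(1−3)(1−5) = (−8)·(−7)·(−2)·(−4) = 448 ≡ 8, so v_5 = 8^{−1} = 7 (mod 11).
  v = [9, 9, 1, 7, 7].
Step 2: syndromes of r = [2, 9, 3, 10, 7] (all sums mod 11).
  S_0 = Σ v_i r_i = 9·2 + 9·9 + 1·3 + 7·10 + 7·7 = 221 ≡ 1.
  S_1 = Σ v_i α_i r_i = 9·9·2 + 9·8·9 + 1·3·3 + 7·5·10 + 7·1·7 = 1218 ≡ 8.
  α_i^2 mod 11 = [4, 9, 9, 3, 1].
  S_2 = Σ v_i α_i^2 r_i = 9·4·2 + 9·9·9 + 1·9·3 + 7·3·10 + 7·1·7 = 1087 ≡ 9.
  S = (1, 8, 9) ≠ 0, so r is not a codeword (an error is present).
Step 3: locate the error. For a single error e at position i, S_ℓ = v_i·e·α_i^ℓ, so α_err = S_1/S_0.
  S_0^{−1} = 1^{−1} = 1 (mod 11), so α_err = 8·1 = 8 ≡ 8 = α_2. Error position i = 2.
  Consistency check: S_2/S_1 = 9·7 = 63 ≡ 8 = α_err ✓ (single-error assumption holds).
Step 4: error magnitude e = S_0/v_2 = S_0·∏_{j≠2}(α_2 − α_j) = 1·5 = 5 ≡ 5 (mod 11).
Step 5: correct position 2: c_2 = r_2 − e = 9 − 5 ≡ 4 (mod 11). Hence c = [2, 4, 3, 10, 7].
  Check: interpolating c through the α_i gives m(x) = 9 + 9·x (degree < 2) with m(α_i) = c_i for every i, so c is indeed a codeword.


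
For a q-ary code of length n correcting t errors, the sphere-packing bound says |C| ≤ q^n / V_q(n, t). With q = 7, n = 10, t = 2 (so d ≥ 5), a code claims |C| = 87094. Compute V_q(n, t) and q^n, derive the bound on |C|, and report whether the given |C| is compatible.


V_q(n, t) = 1681, q^n = 282475249, Hamming bound = 168040, |C| = 87094 ≤ bound (satisfied).

Step 1: Compute V_q(n, t) = Σ_{j=0}^2 C(n, j) (q−1)^j.
  j = 0: C(10,0)·(6)^0 = 1·1 = 1.
  j = 1: C(10,1)·(6)^1 = 10·6 = 60.
  j = 2: C(10,2)·(6)^2 = 45·36 = 1620.
  V_q(n, t) = 1 + 60 + 1620 = 1681.
Step 2: q^n = 7^10 = 282475249.
Step 3: Hamming bound ⌊q^n / V_q(n,t)⌋ = ⌊282475249/1681⌋ = 168040.
Step 4: Compare |C| = 87094 to 168040: satisfied.
The claimed |C| lies below the Hamming bound.


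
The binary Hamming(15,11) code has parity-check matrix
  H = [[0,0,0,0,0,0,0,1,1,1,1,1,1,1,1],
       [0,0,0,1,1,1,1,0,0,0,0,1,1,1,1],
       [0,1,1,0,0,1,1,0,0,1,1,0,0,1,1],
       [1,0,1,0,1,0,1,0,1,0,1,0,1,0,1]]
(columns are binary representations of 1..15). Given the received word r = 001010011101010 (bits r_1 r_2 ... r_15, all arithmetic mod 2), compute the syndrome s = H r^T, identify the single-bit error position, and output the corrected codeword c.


s = (1, 1, 1, 1)^T, error position = 15, corrected codeword c = 001010011101011

Compute s = H r^T mod 2 one row at a time:
  s_1 = 1 + 1 + 1 + 0 + 1 + 0 + 1 + 0 = 5 ≡ 1 (mod 2).
  s_2 = 0 + 1 + 0 + 0 + 1 + 0 + 1 + 0 = 3 ≡ 1 (mod 2).
  s_3 = 0 + 1 + 0 + 0 + 1 + 0 + 1 + 0 = 3 ≡ 1 (mod 2).
  s_4 = 0 + 1 + 1 + 0 + 1 + 0 + 0 + 0 = 3 ≡ 1 (mod 2).
s = (1, 1, 1, 1)^T — this equals column 15 of H (binary 1111), so error is at position 15.
Correct: flip bit 15 of r = 001010011101010 to get c = 001010011101011.


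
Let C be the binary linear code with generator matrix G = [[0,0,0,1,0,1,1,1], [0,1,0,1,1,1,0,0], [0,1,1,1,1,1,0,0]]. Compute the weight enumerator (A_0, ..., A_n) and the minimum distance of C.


Weight distribution: A_0 = 1, A_1 = 1, A_4 = 3, A_5 = 3. Minimum distance d = 1.

Enumerate all 2^3 = 8 messages m ∈ F_2^3.
For each, compute codeword c = mG in F_2^8, then tally its weight.
  m = 000 → c = 00000000, weight = 0.
  m = 100 → c = 00010111, weight = 4.
  m = 010 → c = 01011100, weight = 4.
  m = 110 → c = 01001011, weight = 4.
  m = 001 → c = 01111100, weight = 5.
  m = 101 → c = 01101011, weight = 5.
  m = 011 → c = 00100000, weight = 1.
  m = 111 → c = 00110111, weight = 5.
Tally weights:
  weight 0: 1 codewords.
  weight 1: 1 codewords.
  weight 4: 3 codewords.
  weight 5: 3 codewords.
Minimum distance d = smallest w > 0 with A_w > 0 = 1.
Sanity: Σ A_w = 8 = 2^3 = 8 ✓.


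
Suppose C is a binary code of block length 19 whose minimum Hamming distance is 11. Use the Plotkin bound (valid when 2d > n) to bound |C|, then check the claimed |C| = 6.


Plotkin bound M ≤ 6; given |C| = 6 ≤ bound (satisfied).

Check applicability: 2d = 22, n = 19.
2d − n = 3 > 0, so Plotkin applies.
Compute d/(2d−n) = 11/3 ≈ 3.6667.
⌊d/(2d−n)⌋ = 3.
Plotkin bound: M ≤ 2·3 = 6.
Given |C| = 6, check: satisfied.
This |C| is at the Plotkin bound.


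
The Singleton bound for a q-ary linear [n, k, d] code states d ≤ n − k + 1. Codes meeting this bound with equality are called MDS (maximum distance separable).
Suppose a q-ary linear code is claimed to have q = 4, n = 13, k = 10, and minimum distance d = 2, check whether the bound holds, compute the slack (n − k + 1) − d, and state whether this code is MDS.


Singleton RHS = n − k + 1 = 4, slack = 2, bound satisfied, not MDS.

Singleton bound: d ≤ n − k + 1.
Here n = 13, k = 10, so n − k + 1 = 4.
Given d = 2, check d ≤ 4: YES.
Slack = (n − k + 1) − d = 2.
The code is NOT MDS (slack = 2 > 0).
Description: the claimed parameters are [13, 10, 2]_4; such a code would be non-MDS.


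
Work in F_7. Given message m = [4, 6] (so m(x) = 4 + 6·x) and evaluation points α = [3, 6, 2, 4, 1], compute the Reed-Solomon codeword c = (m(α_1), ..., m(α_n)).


c = [1, 5, 2, 0, 3]

Message polynomial: m(x) = 4 + 6·x (mod 7).
For each evaluation point α_i, compute m(α_i) mod 7:
  α_1 = 3: Horner steps 6 → 1, so m(3) = 1.
  α_2 = 6: Horner steps 6 → 5, so m(6) = 5.
  α_3 = 2: Horner steps 6 → 2, so m(2) = 2.
  α_4 = 4: Horner steps 6 → 0, so m(4) = 0.
  α_5 = 1: Horner steps 6 → 3, so m(1) = 3.
Codeword c = [1, 5, 2, 0, 3] ∈ F_7^5.


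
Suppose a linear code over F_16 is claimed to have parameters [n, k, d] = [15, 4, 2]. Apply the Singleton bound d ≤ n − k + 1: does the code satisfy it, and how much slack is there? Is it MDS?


Singleton RHS = n − k + 1 = 12, slack = 10, bound satisfied, not MDS.

Singleton bound: d ≤ n − k + 1.
Here n = 15, k = 4, so n − k + 1 = 12.
Given d = 2, check d ≤ 12: YES.
Slack = (n − k + 1) − d = 10.
The code is NOT MDS (slack = 10 > 0).
Description: the claimed parameters are [15, 4, 2]_16; such a code would be non-MDS.


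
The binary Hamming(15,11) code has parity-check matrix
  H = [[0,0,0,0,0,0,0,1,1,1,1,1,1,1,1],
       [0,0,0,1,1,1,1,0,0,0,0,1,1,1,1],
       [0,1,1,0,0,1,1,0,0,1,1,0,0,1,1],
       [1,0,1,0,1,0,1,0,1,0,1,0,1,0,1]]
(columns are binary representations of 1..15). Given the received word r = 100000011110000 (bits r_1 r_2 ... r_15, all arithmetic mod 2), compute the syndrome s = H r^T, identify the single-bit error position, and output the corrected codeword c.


s = (0, 0, 0, 1)^T, error position = 1, corrected codeword c = 000000011110000

Compute s = H r^T mod 2 one row at a time:
  s_1 = 1 + 1 + 1 + 1 + 0 + 0 + 0 + 0 = 4 ≡ 0 (mod 2).
  s_2 = 0 + 0 + 0 + 0 + 0 + 0 + 0 + 0 = 0 ≡ 0 (mod 2).
  s_3 = 0 + 0 + 0 + 0 + 1 + 1 + 0 + 0 = 2 ≡ 0 (mod 2).
  s_4 = 1 + 0 + 0 + 0 + 1 + 1 + 0 + 0 = 3 ≡ 1 (mod 2).
s = (0, 0, 0, 1)^T — this equals column 1 of H (binary 0001), so error is at position 1.
Correct: flip bit 1 of r = 100000011110000 to get c = 000000011110000.


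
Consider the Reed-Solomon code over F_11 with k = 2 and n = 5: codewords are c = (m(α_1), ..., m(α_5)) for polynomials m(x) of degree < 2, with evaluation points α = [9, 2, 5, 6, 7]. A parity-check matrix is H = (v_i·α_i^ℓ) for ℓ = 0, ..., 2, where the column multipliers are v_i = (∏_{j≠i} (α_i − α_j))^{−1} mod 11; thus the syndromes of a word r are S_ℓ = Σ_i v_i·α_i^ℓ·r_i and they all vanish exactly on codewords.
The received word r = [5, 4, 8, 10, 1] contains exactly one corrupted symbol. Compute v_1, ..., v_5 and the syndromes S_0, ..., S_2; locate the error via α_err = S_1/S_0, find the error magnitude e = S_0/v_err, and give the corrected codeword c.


S = (1, 2, 4), error at position 2, error magnitude e = 2, c = [5, 2, 8, 10, 1].

Step 1: column multipliers v_i = (∏_{j≠i}(α_i − α_j))^{−1} mod 11.
  i = 1 (α = 9): (9−2)(9−5)(9−6)(9−7) = 7·4·3·2 = 168 ≡ 3, so v_1 = 3^{−1} = 4 (mod 11).
  i = 2 (α = 2): (2−9)(2−5)(2−6)(2−7) = (−7)·(−3)·(−4)·(−5) = 420 ≡ 2, so v_2 = 2^{−1} = 6 (mod 11).
  i = 3 (α = 5): (5−9)(5−2)(5−6)(5−7) = (−4)·3·(−1)·(−2) = −24 ≡ 9, so v_3 = 9^{−1} = 5 (mod 11).
  i = 4 (α = 6): (6−9)(6−2)(6−5)(6−7) = (−3)·4·1·(−1) = 12 ≡ 1, so v_4 = 1^{−1} = 1 (mod 11).
  i = 5 (α = 7): (7−9)(7−2)(7−5)(7−6) = (−2)·5·2·1 = −20 ≡ 2, so v_5 = 2^{−1} = 6 (mod 11).
  v = [4, 6, 5, 1, 6].
Step 2: syndromes of r = [5, 4, 8, 10, 1] (all sums mod 11).
  S_0 = Σ v_i r_i = 4·5 + 6·4 + 5·8 + 1·10 + 6·1 = 100 ≡ 1.
  S_1 = Σ v_i α_i r_i = 4·9·5 + 6·2·4 + 5·5·8 + 1·6·10 + 6·7·1 = 530 ≡ 2.
  α_i^2 mod 11 = [4, 4, 3, 3, 5].
  S_2 = Σ v_i α_i^2 r_i = 4·4·5 + 6·4·4 + 5·3·8 + 1·3·10 + 6·5·1 = 356 ≡ 4.
  S = (1, 2, 4) ≠ 0, so r is not a codeword (an error is present).
Step 3: locate the error. For a single error e at position i, S_ℓ = v_i·e·α_i^ℓ, so α_err = S_1/S_0.
  S_0^{−1} = 1^{−1} = 1 (mod 11), so α_err = 2·1 = 2 ≡ 2 = α_2. Error position i = 2.
  Consistency check: S_2/S_1 = 4·6 = 24 ≡ 2 = α_err ✓ (single-error assumption holds).
Step 4: error magnitude e = S_0/v_2 = S_0·∏_{j≠2}(α_2 − α_j) = 1·2 = 2 ≡ 2 (mod 11).
Step 5: correct position 2: c_2 = r_2 − e = 4 − 2 ≡ 2 (mod 11). Hence c = [5, 2, 8, 10, 1].
  Check: interpolating c through the α_i gives m(x) = 9 + 2·x (degree < 2) with m(α_i) = c_i for every i, so c is indeed a codeword.


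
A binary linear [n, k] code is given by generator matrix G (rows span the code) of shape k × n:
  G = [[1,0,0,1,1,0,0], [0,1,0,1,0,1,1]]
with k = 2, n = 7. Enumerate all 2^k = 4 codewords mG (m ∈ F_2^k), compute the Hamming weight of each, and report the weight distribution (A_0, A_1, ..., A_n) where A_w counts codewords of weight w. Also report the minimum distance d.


Weight distribution: A_0 = 1, A_3 = 1, A_4 = 1, A_5 = 1. Minimum distance d = 3.

Enumerate all 2^2 = 4 messages m ∈ F_2^2.
For each, compute codeword c = mG in F_2^7, then tally its weight.
  m = 00 → c = 0000000, weight = 0.
  m = 10 → c = 1001100, weight = 3.
  m = 01 → c = 0101011, weight = 4.
  m = 11 → c = 1100111, weight = 5.
Tally weights:
  weight 0: 1 codewords.
  weight 3: 1 codewords.
  weight 4: 1 codewords.
  weight 5: 1 codewords.
Minimum distance d = smallest w > 0 with A_w > 0 = 3.
Sanity: Σ A_w = 4 = 2^2 = 4 ✓.


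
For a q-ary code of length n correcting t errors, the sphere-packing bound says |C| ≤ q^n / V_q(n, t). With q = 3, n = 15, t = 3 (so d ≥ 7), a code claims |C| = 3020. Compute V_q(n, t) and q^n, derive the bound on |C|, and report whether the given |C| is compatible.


V_q(n, t) = 4091, q^n = 14348907, Hamming bound = 3507, |C| = 3020 ≤ bound (satisfied).

Step 1: Compute V_q(n, t) = Σ_{j=0}^3 C(n, j) (q−1)^j.
  j = 0: C(15,0)·(2)^0 = 1·1 = 1.
  j = 1: C(15,1)·(2)^1 = 15·2 = 30.
  j = 2: C(15,2)·(2)^2 = 105·4 = 420.
  j = 3: C(15,3)·(2)^3 = 455·8 = 3640.
  V_q(n, t) = 1 + 30 + 420 + 3640 = 4091.
Step 2: q^n = 3^15 = 14348907.
Step 3: Hamming bound ⌊q^n / V_q(n,t)⌋ = ⌊14348907/4091⌋ = 3507.
Step 4: Compare |C| = 3020 to 3507: satisfied.
The claimed |C| lies below the Hamming bound.


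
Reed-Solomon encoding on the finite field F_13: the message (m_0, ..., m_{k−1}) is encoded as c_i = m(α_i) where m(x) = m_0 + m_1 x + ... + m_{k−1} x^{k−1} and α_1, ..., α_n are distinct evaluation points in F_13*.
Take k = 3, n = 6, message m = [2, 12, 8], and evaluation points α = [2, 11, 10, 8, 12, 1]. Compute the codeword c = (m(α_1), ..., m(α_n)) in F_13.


c = [6, 10, 12, 12, 11, 9]

Message polynomial: m(x) = 2 + 12·x + 8·x^2 (mod 13).
For each evaluation point α_i, compute m(α_i) mod 13:
  α_1 = 2: Horner steps 8 → 2 → 6, so m(2) = 6.
  α_2 = 11: Horner steps 8 → 9 → 10, so m(11) = 10.
  α_3 = 10: Horner steps 8 → 1 → 12, so m(10) = 12.
  α_4 = 8: Horner steps 8 → 11 → 12, so m(8) = 12.
  α_5 = 12: Horner steps 8 → 4 → 11, so m(12) = 11.
  α_6 = 1: Horner steps 8 → 7 → 9, so m(1) = 9.
Codeword c = [6, 10, 12, 12, 11, 9] ∈ F_13^6.


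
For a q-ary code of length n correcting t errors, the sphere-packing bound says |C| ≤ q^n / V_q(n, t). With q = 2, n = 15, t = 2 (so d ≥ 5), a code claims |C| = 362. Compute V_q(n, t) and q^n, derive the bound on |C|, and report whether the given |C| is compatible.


V_q(n, t) = 121, q^n = 32768, Hamming bound = 270, |C| = 362 > bound (violated).

Step 1: Compute V_q(n, t) = Σ_{j=0}^2 C(n, j) (q−1)^j.
  j = 0: C(15,0)·(1)^0 = 1·1 = 1.
  j = 1: C(15,1)·(1)^1 = 15·1 = 15.
  j = 2: C(15,2)·(1)^2 = 105·1 = 105.
  V_q(n, t) = 1 + 15 + 105 = 121.
Step 2: q^n = 2^15 = 32768.
Step 3: Hamming bound ⌊q^n / V_q(n,t)⌋ = ⌊32768/121⌋ = 270.
Step 4: Compare |C| = 362 to 270: violated.
The claimed |C| lies above the Hamming bound, so no 2-ary code of length 15 with d ≥ 5 can have 362 codewords.


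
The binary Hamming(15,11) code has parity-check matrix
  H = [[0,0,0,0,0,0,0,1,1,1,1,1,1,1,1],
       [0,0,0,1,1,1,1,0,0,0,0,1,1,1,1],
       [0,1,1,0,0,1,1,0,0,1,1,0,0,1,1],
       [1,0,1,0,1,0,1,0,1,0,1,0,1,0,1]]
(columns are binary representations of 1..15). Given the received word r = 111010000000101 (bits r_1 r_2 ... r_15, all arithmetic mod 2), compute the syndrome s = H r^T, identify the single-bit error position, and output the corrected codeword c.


s = (0, 1, 1, 1)^T, error position = 7, corrected codeword c = 111010100000101

Compute s = H r^T mod 2 one row at a time:
  s_1 = 0 + 0 + 0 + 0 + 0 + 1 + 0 + 1 = 2 ≡ 0 (mod 2).
  s_2 = 0 + 1 + 0 + 0 + 0 + 1 + 0 + 1 = 3 ≡ 1 (mod 2).
  s_3 = 1 + 1 + 0 + 0 + 0 + 0 + 0 + 1 = 3 ≡ 1 (mod 2).
  s_4 = 1 + 1 + 1 + 0 + 0 + 0 + 1 + 1 = 5 ≡ 1 (mod 2).
s = (0, 1, 1, 1)^T — this equals column 7 of H (binary 0111), so error is at position 7.
Correct: flip bit 7 of r = 111010000000101 to get c = 111010100000101.


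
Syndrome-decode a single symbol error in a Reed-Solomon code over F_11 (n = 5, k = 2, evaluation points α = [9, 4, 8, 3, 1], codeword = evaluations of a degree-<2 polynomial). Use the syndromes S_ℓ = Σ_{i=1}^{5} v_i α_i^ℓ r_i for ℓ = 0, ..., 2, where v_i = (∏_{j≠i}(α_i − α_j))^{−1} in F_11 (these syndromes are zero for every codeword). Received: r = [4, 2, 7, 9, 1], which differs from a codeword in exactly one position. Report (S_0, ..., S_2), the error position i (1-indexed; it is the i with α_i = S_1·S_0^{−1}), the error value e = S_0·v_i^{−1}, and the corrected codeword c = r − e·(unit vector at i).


S = (9, 4, 3), error at position 1, error magnitude e = 4, c = [0, 2, 7, 9, 1].

Step 1: column multipliers v_i = (∏_{j≠i}(α_i − α_j))^{−1} mod 11.
  i = 1 (α = 9): (9−4)(9−8)(9−3)(9−1) = 5·1·6·8 = 240 ≡ 9, so v_1 = 9^{−1} = 5 (mod 11).
  i = 2 (α = 4): (4−9)(4−8)(4−3)(4−1) = (−5)·(−4)·1·3 = 60 ≡ 5, so v_2 = 5^{−1} = 9 (mod 11).
  i = 3 (α = 8): (8−9)(8−4)(8−3)(8−1) = (−1)·4·5·7 = −140 ≡ 3, so v_3 = 3^{−1} = 4 (mod 11).
  i = 4 (α = 3): (3−9)(3−4)(3−8)(3−1) = (−6)·(−1)·(−5)·2 = −60 ≡ 6, so v_4 = 6^{−1} = 2 (mod 11).
  i = 5 (α = 1): (1−9)(1−4)(1−8)(1−3) = (−8)·(−3)·(−7)·(−2) = 336 ≡ 6, so v_5 = 6^{−1} = 2 (mod 11).
  v = [5, 9, 4, 2, 2].
Step 2: syndromes of r = [4, 2, 7, 9, 1] (all sums mod 11).
  S_0 = Σ v_i r_i = 5·4 + 9·2 + 4·7 + 2·9 + 2·1 = 86 ≡ 9.
  S_1 = Σ v_i α_i r_i = 5·9·4 + 9·4·2 + 4·8·7 + 2·3·9 + 2·1·1 = 532 ≡ 4.
  α_i^2 mod 11 = [4, 5, 9, 9, 1].
  S_2 = Σ v_i α_i^2 r_i = 5·4·4 + 9·5·2 + 4·9·7 + 2·9·9 + 2·1·1 = 586 ≡ 3.
  S = (9, 4, 3) ≠ 0, so r is not a codeword (an error is present).
Step 3: locate the error. For a single error e at position i, S_ℓ = v_i·e·α_i^ℓ, so α_err = S_1/S_0.
  S_0^{−1} = 9^{−1} = 5 (mod 11), so α_err = 4·5 = 20 ≡ 9 = α_1. Error position i = 1.
  Consistency check: S_2/S_1 = 3·3 = 9 ≡ 9 = α_err ✓ (single-error assumption holds).
Step 4: error magnitude e = S_0/v_1 = S_0·∏_{j≠1}(α_1 − α_j) = 9·9 = 81 ≡ 4 (mod 11).
Step 5: correct position 1: c_1 = r_1 − e = 4 − 4 ≡ 0 (mod 11). Hence c = [0, 2, 7, 9, 1].
  Check: interpolating c through the α_i gives m(x) = 8 + 4·x (degree < 2) with m(α_i) = c_i for every i, so c is indeed a codeword.


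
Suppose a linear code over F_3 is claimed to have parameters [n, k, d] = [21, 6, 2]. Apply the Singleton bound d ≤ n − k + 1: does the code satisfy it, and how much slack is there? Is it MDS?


Singleton RHS = n − k + 1 = 16, slack = 14, bound satisfied, not MDS.

Singleton bound: d ≤ n − k + 1.
Here n = 21, k = 6, so n − k + 1 = 16.
Given d = 2, check d ≤ 16: YES.
Slack = (n − k + 1) − d = 14.
The code is NOT MDS (slack = 14 > 0).
Description: the claimed parameters are [21, 6, 2]_3; such a code would be non-MDS.


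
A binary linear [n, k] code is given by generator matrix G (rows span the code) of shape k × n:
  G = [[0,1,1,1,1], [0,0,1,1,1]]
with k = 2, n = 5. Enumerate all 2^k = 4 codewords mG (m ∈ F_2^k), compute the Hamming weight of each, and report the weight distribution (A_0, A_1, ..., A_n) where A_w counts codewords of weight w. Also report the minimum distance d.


Weight distribution: A_0 = 1, A_1 = 1, A_3 = 1, A_4 = 1. Minimum distance d = 1.

Enumerate all 2^2 = 4 messages m ∈ F_2^2.
For each, compute codeword c = mG in F_2^5, then tally its weight.
  m = 00 → c = 00000, weight = 0.
  m = 10 → c = 01111, weight = 4.
  m = 01 → c = 00111, weight = 3.
  m = 11 → c = 01000, weight = 1.
Tally weights:
  weight 0: 1 codewords.
  weight 1: 1 codewords.
  weight 3: 1 codewords.
  weight 4: 1 codewords.
Minimum distance d = smallest w > 0 with A_w > 0 = 1.
Sanity: Σ A_w = 4 = 2^2 = 4 ✓.


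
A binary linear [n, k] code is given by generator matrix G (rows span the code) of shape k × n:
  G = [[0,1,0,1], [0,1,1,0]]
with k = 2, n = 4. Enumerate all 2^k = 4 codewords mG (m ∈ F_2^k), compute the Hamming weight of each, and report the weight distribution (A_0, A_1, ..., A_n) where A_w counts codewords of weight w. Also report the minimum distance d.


Weight distribution: A_0 = 1, A_2 = 3. Minimum distance d = 2.

Enumerate all 2^2 = 4 messages m ∈ F_2^2.
For each, compute codeword c = mG in F_2^4, then tally its weight.
  m = 00 → c = 0000, weight = 0.
  m = 10 → c = 0101, weight = 2.
  m = 01 → c = 0110, weight = 2.
  m = 11 → c = 0011, weight = 2.
Tally weights:
  weight 0: 1 codewords.
  weight 2: 3 codewords.
Minimum distance d = smallest w > 0 with A_w > 0 = 2.
Sanity: Σ A_w = 4 = 2^2 = 4 ✓.


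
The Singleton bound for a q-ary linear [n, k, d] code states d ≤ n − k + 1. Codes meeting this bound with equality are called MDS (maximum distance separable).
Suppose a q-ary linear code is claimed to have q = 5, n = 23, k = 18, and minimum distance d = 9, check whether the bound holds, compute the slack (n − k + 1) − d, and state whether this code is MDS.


Singleton RHS = n − k + 1 = 6, slack = -3, bound violated (no such code; not MDS).

Singleton bound: d ≤ n − k + 1.
Here n = 23, k = 18, so n − k + 1 = 6.
Given d = 9, check d ≤ 6: NO.
Slack = (n − k + 1) − d = -3.
The slack is negative: d = 9 exceeds n − k + 1 = 6 by 3, so the Singleton bound is violated and no linear [23, 18, 9]_5 code can exist. In particular it is not MDS (MDS requires d = n − k + 1 exactly).
Description: the claimed parameters are [23, 18, 9]_5; such a code would be impossible (violates the Singleton bound).


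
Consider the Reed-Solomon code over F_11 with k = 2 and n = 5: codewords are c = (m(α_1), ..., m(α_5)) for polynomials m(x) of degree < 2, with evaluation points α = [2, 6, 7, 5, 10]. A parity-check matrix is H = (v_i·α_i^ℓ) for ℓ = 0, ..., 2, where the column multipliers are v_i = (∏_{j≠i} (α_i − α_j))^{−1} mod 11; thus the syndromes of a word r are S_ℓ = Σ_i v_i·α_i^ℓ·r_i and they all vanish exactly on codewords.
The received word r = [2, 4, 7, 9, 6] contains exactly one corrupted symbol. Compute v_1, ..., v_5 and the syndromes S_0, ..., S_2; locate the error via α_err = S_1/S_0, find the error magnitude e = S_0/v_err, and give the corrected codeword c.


S = (10, 4, 6), error at position 3, error magnitude e = 8, c = [2, 4, 10, 9, 6].

Step 1: column multipliers v_i = (∏_{j≠i}(α_i − α_j))^{−1} mod 11.
  i = 1 (α = 2): (2−6)(2−7)(2−5)(2−10) = (−4)·(−5)·(−3)·(−8) = 480 ≡ 7, so v_1 = 7^{−1} = 8 (mod 11).
  i = 2 (α = 6): (6−2)(6−7)(6−5)(6−10) = 4·(−1)·1·(−4) = 16 ≡ 5, so v_2 = 5^{−1} = 9 (mod 11).
  i = 3 (α = 7): (7−2)(7−6)(7−5)(7−10) = 5·1·2·(−3) = −30 ≡ 3, so v_3 = 3^{−1} = 4 (mod 11).
  i = 4 (α = 5): (5−2)(5−6)(5−7)(5−10) = 3·(−1)·(−2)·(−5) = −30 ≡ 3, so v_4 = 3^{−1} = 4 (mod 11).
  i = 5 (α = 10): (10−2)(10−6)(10−7)(10−5) = 8·4·3·5 = 480 ≡ 7, so v_5 = 7^{−1} = 8 (mod 11).
  v = [8, 9, 4, 4, 8].
Step 2: syndromes of r = [2, 4, 7, 9, 6] (all sums mod 11).
  S_0 = Σ v_i r_i = 8·2 + 9·4 + 4·7 + 4·9 + 8·6 = 164 ≡ 10.
  S_1 = Σ v_i α_i r_i = 8·2·2 + 9·6·4 + 4·7·7 + 4·5·9 + 8·10·6 = 1104 ≡ 4.
  α_i^2 mod 11 = [4, 3, 5, 3, 1].
  S_2 = Σ v_i α_i^2 r_i = 8·4·2 + 9·3·4 + 4·5·7 + 4·3·9 + 8·1·6 = 468 ≡ 6.
  S = (10, 4, 6) ≠ 0, so r is not a codeword (an error is present).
Step 3: locate the error. For a single error e at position i, S_ℓ = v_i·e·α_i^ℓ, so α_err = S_1/S_0.
  S_0^{−1} = 10^{−1} = 10 (mod 11), so α_err = 4·10 = 40 ≡ 7 = α_3. Error position i = 3.
  Consistency check: S_2/S_1 = 6·3 = 18 ≡ 7 = α_err ✓ (single-error assumption holds).
Step 4: error magnitude e = S_0/v_3 = S_0·∏_{j≠3}(α_3 − α_j) = 10·3 = 30 ≡ 8 (mod 11).
Step 5: correct position 3: c_3 = r_3 − e = 7 − 8 ≡ 10 (mod 11). Hence c = [2, 4, 10, 9, 6].
  Check: interpolating c through the α_i gives m(x) = 1 + 6·x (degree < 2) with m(α_i) = c_i for every i, so c is indeed a codeword.


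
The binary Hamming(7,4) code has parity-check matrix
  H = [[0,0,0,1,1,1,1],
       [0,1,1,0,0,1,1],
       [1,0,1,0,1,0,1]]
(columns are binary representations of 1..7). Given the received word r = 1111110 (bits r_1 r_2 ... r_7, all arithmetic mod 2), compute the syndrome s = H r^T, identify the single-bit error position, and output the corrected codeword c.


s = (1, 1, 1)^T, error position = 7, corrected codeword c = 1111111

Compute s = H r^T mod 2 one row at a time:
  s_1 = 1 + 1 + 1 + 0 = 3 ≡ 1 (mod 2).
  s_2 = 1 + 1 + 1 + 0 = 3 ≡ 1 (mod 2).
  s_3 = 1 + 1 + 1 + 0 = 3 ≡ 1 (mod 2).
s = (1, 1, 1)^T — this equals column 7 of H (binary 111), so error is at position 7.
Correct: flip bit 7 of r = 1111110 to get c = 1111111.


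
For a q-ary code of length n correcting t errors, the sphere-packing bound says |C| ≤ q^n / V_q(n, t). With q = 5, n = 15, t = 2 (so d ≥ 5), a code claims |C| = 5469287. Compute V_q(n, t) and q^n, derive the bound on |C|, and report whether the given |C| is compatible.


V_q(n, t) = 1741, q^n = 30517578125, Hamming bound = 17528764, |C| = 5469287 ≤ bound (satisfied).

Step 1: Compute V_q(n, t) = Σ_{j=0}^2 C(n, j) (q−1)^j.
  j = 0: C(15,0)·(4)^0 = 1·1 = 1.
  j = 1: C(15,1)·(4)^1 = 15·4 = 60.
  j = 2: C(15,2)·(4)^2 = 105·16 = 1680.
  V_q(n, t) = 1 + 60 + 1680 = 1741.
Step 2: q^n = 5^15 = 30517578125.
Step 3: Hamming bound ⌊q^n / V_q(n,t)⌋ = ⌊30517578125/1741⌋ = 17528764.
Step 4: Compare |C| = 5469287 to 17528764: satisfied.
The claimed |C| lies below the Hamming bound.


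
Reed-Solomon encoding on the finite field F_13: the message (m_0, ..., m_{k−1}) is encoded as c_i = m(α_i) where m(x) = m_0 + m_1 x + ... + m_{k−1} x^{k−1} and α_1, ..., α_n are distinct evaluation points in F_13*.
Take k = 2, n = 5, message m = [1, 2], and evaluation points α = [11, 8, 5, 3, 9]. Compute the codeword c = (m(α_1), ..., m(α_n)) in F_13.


c = [10, 4, 11, 7, 6]

Message polynomial: m(x) = 1 + 2·x (mod 13).
For each evaluation point α_i, compute m(α_i) mod 13:
  α_1 = 11: Horner steps 2 → 10, so m(11) = 10.
  α_2 = 8: Horner steps 2 → 4, so m(8) = 4.
  α_3 = 5: Horner steps 2 → 11, so m(5) = 11.
  α_4 = 3: Horner steps 2 → 7, so m(3) = 7.
  α_5 = 9: Horner steps 2 → 6, so m(9) = 6.
Codeword c = [10, 4, 11, 7, 6] ∈ F_13^5.


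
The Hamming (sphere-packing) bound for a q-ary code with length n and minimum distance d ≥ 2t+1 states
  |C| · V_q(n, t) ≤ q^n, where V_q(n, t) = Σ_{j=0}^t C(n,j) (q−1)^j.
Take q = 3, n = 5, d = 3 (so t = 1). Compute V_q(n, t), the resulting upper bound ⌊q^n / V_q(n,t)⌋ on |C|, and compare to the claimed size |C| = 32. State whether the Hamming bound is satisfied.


V_q(n, t) = 11, q^n = 243, Hamming bound = 22, |C| = 32 > bound (violated).

Step 1: Compute V_q(n, t) = Σ_{j=0}^1 C(n, j) (q−1)^j.
  j = 0: C(5,0)·(2)^0 = 1·1 = 1.
  j = 1: C(5,1)·(2)^1 = 5·2 = 10.
  V_q(n, t) = 1 + 10 = 11.
Step 2: q^n = 3^5 = 243.
Step 3: Hamming bound ⌊q^n / V_q(n,t)⌋ = ⌊243/11⌋ = 22.
Step 4: Compare |C| = 32 to 22: violated.
The claimed |C| lies above the Hamming bound, so no 3-ary code of length 5 with d ≥ 3 can have 32 codewords.


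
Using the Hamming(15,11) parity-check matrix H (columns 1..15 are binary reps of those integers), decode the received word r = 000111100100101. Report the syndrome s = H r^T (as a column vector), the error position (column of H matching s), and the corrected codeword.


s = (1, 0, 0, 0)^T, error position = 8, corrected codeword c = 000111110100101

Compute s = H r^T mod 2 one row at a time:
  s_1 = 0 + 0 + 1 + 0 + 0 + 1 + 0 + 1 = 3 ≡ 1 (mod 2).
  s_2 = 1 + 1 + 1 + 1 + 0 + 1 + 0 + 1 = 6 ≡ 0 (mod 2).
  s_3 = 0 + 0 + 1 + 1 + 1 + 0 + 0 + 1 = 4 ≡ 0 (mod 2).
  s_4 = 0 + 0 + 1 + 1 + 0 + 0 + 1 + 1 = 4 ≡ 0 (mod 2).
s = (1, 0, 0, 0)^T — this equals column 8 of H (binary 1000), so error is at position 8.
Correct: flip bit 8 of r = 000111100100101 to get c = 000111110100101.


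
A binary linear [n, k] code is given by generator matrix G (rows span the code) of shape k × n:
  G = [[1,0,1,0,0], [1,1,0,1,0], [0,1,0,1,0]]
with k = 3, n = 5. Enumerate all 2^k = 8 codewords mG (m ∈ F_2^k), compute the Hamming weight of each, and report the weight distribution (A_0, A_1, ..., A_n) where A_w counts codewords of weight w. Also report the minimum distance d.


Weight distribution: A_0 = 1, A_1 = 2, A_2 = 2, A_3 = 2, A_4 = 1. Minimum distance d = 1.

Enumerate all 2^3 = 8 messages m ∈ F_2^3.
For each, compute codeword c = mG in F_2^5, then tally its weight.
  m = 000 → c = 00000, weight = 0.
  m = 100 → c = 10100, weight = 2.
  m = 010 → c = 11010, weight = 3.
  m = 110 → c = 01110, weight = 3.
  m = 001 → c = 01010, weight = 2.
  m = 101 → c = 11110, weight = 4.
  m = 011 → c = 10000, weight = 1.
  m = 111 → c = 00100, weight = 1.
Tally weights:
  weight 0: 1 codewords.
  weight 1: 2 codewords.
  weight 2: 2 codewords.
  weight 3: 2 codewords.
  weight 4: 1 codewords.
Minimum distance d = smallest w > 0 with A_w > 0 = 1.
Sanity: Σ A_w = 8 = 2^3 = 8 ✓.


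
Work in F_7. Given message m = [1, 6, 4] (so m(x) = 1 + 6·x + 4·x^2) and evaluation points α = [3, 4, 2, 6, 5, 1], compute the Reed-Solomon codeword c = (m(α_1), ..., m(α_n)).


c = [6, 5, 1, 6, 5, 4]

Message polynomial: m(x) = 1 + 6·x + 4·x^2 (mod 7).
For each evaluation point α_i, compute m(α_i) mod 7:
  α_1 = 3: Horner steps 4 → 4 → 6, so m(3) = 6.
  α_2 = 4: Horner steps 4 → 1 → 5, so m(4) = 5.
  α_3 = 2: Horner steps 4 → 0 → 1, so m(2) = 1.
  α_4 = 6: Horner steps 4 → 2 → 6, so m(6) = 6.
  α_5 = 5: Horner steps 4 → 5 → 5, so m(5) = 5.
  α_6 = 1: Horner steps 4 → 3 → 4, so m(1) = 4.
Codeword c = [6, 5, 1, 6, 5, 4] ∈ F_7^6.


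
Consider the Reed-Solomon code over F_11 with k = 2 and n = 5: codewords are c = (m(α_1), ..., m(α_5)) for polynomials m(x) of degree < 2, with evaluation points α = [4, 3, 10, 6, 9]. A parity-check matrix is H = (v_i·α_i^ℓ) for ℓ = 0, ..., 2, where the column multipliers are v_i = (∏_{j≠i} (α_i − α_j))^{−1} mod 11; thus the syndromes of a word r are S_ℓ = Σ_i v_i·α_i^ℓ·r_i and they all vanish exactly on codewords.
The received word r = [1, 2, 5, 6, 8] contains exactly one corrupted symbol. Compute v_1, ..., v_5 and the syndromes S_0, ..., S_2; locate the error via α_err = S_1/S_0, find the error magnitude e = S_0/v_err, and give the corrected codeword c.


S = (4, 1, 3), error at position 2, error magnitude e = 9, c = [1, 4, 5, 6, 8].

Step 1: column multipliers v_i = (∏_{j≠i}(α_i − α_j))^{−1} mod 11.
  i = 1 (α = 4): (4−3)(4−10)(4−6)(4−9) = 1·(−6)·(−2)·(−5) = −60 ≡ 6, so v_1 = 6^{−1} = 2 (mod 11).
  i = 2 (α = 3): (3−4)(3−10)(3−6)(3−9) = (−1)·(−7)·(−3)·(−6) = 126 ≡ 5, so v_2 = 5^{−1} = 9 (mod 11).
  i = 3 (α = 10): (10−4)(10−3)(10−6)(10−9) = 6·7·4·1 = 168 ≡ 3, so v_3 = 3^{−1} = 4 (mod 11).
  i = 4 (α = 6): (6−4)(6−3)(6−10)(6−9) = 2·3·(−4)·(−3) = 72 ≡ 6, so v_4 = 6^{−1} = 2 (mod 11).
  i = 5 (α = 9): (9−4)(9−3)(9−10)(9−6) = 5·6·(−1)·3 = −90 ≡ 9, so v_5 = 9^{−1} = 5 (mod 11).
  v = [2, 9, 4, 2, 5].
Step 2: syndromes of r = [1, 2, 5, 6, 8] (all sums mod 11).
  S_0 = Σ v_i r_i = 2·1 + 9·2 + 4·5 + 2·6 + 5·8 = 92 ≡ 4.
  S_1 = Σ v_i α_i r_i = 2·4·1 + 9·3·2 + 4·10·5 + 2·6·6 + 5·9·8 = 694 ≡ 1.
  α_i^2 mod 11 = [5, 9, 1, 3, 4].
  S_2 = Σ v_i α_i^2 r_i = 2·5·1 + 9·9·2 + 4·1·5 + 2·3·6 + 5·4·8 = 388 ≡ 3.
  S = (4, 1, 3) ≠ 0, so r is not a codeword (an error is present).
Step 3: locate the error. For a single error e at position i, S_ℓ = v_i·e·α_i^ℓ, so α_err = S_1/S_0.
  S_0^{−1} = 4^{−1} = 3 (mod 11), so α_err = 1·3 = 3 ≡ 3 = α_2. Error position i = 2.
  Consistency check: S_2/S_1 = 3·1 = 3 ≡ 3 = α_err ✓ (single-error assumption holds).
Step 4: error magnitude e = S_0/v_2 = S_0·∏_{j≠2}(α_2 − α_j) = 4·5 = 20 ≡ 9 (mod 11).
Step 5: correct position 2: c_2 = r_2 − e = 2 − 9 ≡ 4 (mod 11). Hence c = [1, 4, 5, 6, 8].
  Check: interpolating c through the α_i gives m(x) = 2 + 8·x (degree < 2) with m(α_i) = c_i for every i, so c is indeed a codeword.


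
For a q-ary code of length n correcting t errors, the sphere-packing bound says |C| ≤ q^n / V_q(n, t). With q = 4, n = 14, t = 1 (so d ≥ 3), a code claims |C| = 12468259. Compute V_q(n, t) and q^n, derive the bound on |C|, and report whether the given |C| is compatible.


V_q(n, t) = 43, q^n = 268435456, Hamming bound = 6242685, |C| = 12468259 > bound (violated).

Step 1: Compute V_q(n, t) = Σ_{j=0}^1 C(n, j) (q−1)^j.
  j = 0: C(14,0)·(3)^0 = 1·1 = 1.
  j = 1: C(14,1)·(3)^1 = 14·3 = 42.
  V_q(n, t) = 1 + 42 = 43.
Step 2: q^n = 4^14 = 268435456.
Step 3: Hamming bound ⌊q^n / V_q(n,t)⌋ = ⌊268435456/43⌋ = 6242685.
Step 4: Compare |C| = 12468259 to 6242685: violated.
The claimed |C| lies above the Hamming bound, so no 4-ary code of length 14 with d ≥ 3 can have 12468259 codewords.


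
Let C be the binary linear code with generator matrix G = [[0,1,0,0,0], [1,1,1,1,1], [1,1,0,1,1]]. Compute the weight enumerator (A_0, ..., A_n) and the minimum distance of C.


Weight distribution: A_0 = 1, A_1 = 2, A_2 = 1, A_3 = 1, A_4 = 2, A_5 = 1. Minimum distance d = 1.

Enumerate all 2^3 = 8 messages m ∈ F_2^3.
For each, compute codeword c = mG in F_2^5, then tally its weight.
  m = 000 → c = 00000, weight = 0.
  m = 100 → c = 01000, weight = 1.
  m = 010 → c = 11111, weight = 5.
  m = 110 → c = 10111, weight = 4.
  m = 001 → c = 11011, weight = 4.
  m = 101 → c = 10011, weight = 3.
  m = 011 → c = 00100, weight = 1.
  m = 111 → c = 01100, weight = 2.
Tally weights:
  weight 0: 1 codewords.
  weight 1: 2 codewords.
  weight 2: 1 codewords.
  weight 3: 1 codewords.
  weight 4: 2 codewords.
  weight 5: 1 codewords.
Minimum distance d = smallest w > 0 with A_w > 0 = 1.
Sanity: Σ A_w = 8 = 2^3 = 8 ✓.


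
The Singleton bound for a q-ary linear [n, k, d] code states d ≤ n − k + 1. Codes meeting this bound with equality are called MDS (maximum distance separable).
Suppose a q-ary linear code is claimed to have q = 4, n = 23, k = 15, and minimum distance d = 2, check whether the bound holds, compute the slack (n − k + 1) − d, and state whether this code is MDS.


Singleton RHS = n − k + 1 = 9, slack = 7, bound satisfied, not MDS.

Singleton bound: d ≤ n − k + 1.
Here n = 23, k = 15, so n − k + 1 = 9.
Given d = 2, check d ≤ 9: YES.
Slack = (n − k + 1) − d = 7.
The code is NOT MDS (slack = 7 > 0).
Description: the claimed parameters are [23, 15, 2]_4; such a code would be non-MDS.
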